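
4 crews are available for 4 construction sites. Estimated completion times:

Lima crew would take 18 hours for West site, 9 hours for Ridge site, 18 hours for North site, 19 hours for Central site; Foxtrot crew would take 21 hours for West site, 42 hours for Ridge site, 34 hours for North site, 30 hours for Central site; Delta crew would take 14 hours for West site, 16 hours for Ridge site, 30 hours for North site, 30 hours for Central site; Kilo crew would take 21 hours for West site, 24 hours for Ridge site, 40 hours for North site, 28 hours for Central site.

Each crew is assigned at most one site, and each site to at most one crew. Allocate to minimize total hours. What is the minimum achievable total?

Treat this as an assignment problem: match each crew to one site.
Optimal: Lima crew→North site (18 hours), Foxtrot crew→West site (21 hours), Delta crew→Ridge site (16 hours), Kilo crew→Central site (28 hours) — total 18+21+16+28 = 83 hours.
Column-greedy (each site in turn goes to its cheapest remaining crew) gives 85 hours, worse by 2.
Next-best assignment: Lima crew→Ridge site, Foxtrot crew→North site, Delta crew→West site, Kilo crew→Central site = 85 hours.
Checked against all permutations: 83 hours is optimal.

Min total: 83 hours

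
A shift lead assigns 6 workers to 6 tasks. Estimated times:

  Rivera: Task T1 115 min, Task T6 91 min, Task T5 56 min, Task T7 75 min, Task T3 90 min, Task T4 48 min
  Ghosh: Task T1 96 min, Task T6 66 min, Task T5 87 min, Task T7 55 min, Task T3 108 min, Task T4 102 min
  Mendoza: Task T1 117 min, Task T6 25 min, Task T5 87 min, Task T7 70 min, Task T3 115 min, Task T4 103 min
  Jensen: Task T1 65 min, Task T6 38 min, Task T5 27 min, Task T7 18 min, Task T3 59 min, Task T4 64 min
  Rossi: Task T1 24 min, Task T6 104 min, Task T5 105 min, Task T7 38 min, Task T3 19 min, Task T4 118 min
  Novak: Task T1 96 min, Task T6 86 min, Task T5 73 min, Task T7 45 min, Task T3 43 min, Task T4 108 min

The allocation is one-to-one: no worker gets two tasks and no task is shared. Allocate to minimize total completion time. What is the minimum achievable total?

Min total: 222 min

Treat this as an assignment problem: match each worker to one task.
Optimal: Rivera→Task T4 (48 min), Ghosh→Task T7 (55 min), Mendoza→Task T6 (25 min), Jensen→Task T5 (27 min), Rossi→Task T1 (24 min), Novak→Task T3 (43 min) — total 48+55+25+27+24+43 = 222 min.
Min-entry greedy (repeatedly take the single cheapest remaining cell) gives 279 min, worse by 57.
Next-best assignment: Rivera→Task T4, Ghosh→Task T5, Mendoza→Task T6, Jensen→Task T7, Rossi→Task T1, Novak→Task T3 = 245 min.
Checked against all permutations: 222 min is optimal.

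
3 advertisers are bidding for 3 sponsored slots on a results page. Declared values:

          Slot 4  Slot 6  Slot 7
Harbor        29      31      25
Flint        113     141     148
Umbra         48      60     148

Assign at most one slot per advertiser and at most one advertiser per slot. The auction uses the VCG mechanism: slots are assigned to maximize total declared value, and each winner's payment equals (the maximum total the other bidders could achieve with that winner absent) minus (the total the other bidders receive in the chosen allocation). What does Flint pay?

Efficient allocation: Harbor→Slot 4 ($29), Flint→Slot 6 ($141), Umbra→Slot 7 ($148); total welfare W = $318.
Flint receives Slot 6 at value $141, so the others get W − 141 = $177.
Without Flint: best allocation of the remaining 2 bidders over all 3 slots is Harbor→Slot 6 ($31), Umbra→Slot 7 ($148), total $179.
VCG payment = (others' best without Flint) − (others' welfare with Flint) = 179 − 177 = $2.

Flint pays $2.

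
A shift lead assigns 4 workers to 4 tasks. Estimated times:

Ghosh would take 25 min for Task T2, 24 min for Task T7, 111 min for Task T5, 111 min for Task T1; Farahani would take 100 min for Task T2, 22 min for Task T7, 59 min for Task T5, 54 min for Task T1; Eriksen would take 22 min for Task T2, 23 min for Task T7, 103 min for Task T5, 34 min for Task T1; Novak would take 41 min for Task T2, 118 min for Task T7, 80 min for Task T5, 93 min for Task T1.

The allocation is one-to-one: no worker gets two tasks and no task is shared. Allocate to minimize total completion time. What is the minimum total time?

Min total: 158 min

This is the linear assignment problem.
Optimal: Ghosh→Task T7 (24 min), Farahani→Task T5 (59 min), Eriksen→Task T1 (34 min), Novak→Task T2 (41 min) — total 24+59+34+41 = 158 min.
Column-greedy (each task in turn goes to its cheapest remaining worker) gives 235 min, worse by 77.
Next-best assignment: Ghosh→Task T2, Farahani→Task T7, Eriksen→Task T1, Novak→Task T5 = 161 min.
Swapping Ghosh↔Farahani (Ghosh→Task T5 111 min, Farahani→Task T7 22 min) adds 50.
Checked against all permutations: 158 min is optimal.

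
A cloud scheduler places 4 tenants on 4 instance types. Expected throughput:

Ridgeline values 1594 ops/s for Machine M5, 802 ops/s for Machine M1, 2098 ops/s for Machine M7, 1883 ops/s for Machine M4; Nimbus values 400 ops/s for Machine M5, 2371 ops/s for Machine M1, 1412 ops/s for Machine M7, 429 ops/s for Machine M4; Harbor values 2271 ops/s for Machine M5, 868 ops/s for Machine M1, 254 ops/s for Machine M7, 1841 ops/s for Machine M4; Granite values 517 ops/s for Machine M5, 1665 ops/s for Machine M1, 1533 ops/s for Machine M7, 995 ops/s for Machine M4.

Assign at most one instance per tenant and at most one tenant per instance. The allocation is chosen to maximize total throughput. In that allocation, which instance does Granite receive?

Granite receives Machine M7.

Optimal: Ridgeline→Machine M4 (1883 ops/s), Nimbus→Machine M1 (2371 ops/s), Harbor→Machine M5 (2271 ops/s), Granite→Machine M7 (1533 ops/s) — total 1883+2371+2271+1533 = 8058 ops/s.
Row-greedy (each tenant in turn takes its best remaining instance) gives 7735 ops/s, worse by 323.
Next-best assignment: Ridgeline→Machine M7, Nimbus→Machine M1, Harbor→Machine M5, Granite→Machine M4 = 7735 ops/s.
Every other assignment is strictly worse.
Granite's own top instance is Machine M1 (1665 ops/s), but forcing Granite→Machine M1 and reassigning the rest optimally gives only 7231 ops/s — worse by 827.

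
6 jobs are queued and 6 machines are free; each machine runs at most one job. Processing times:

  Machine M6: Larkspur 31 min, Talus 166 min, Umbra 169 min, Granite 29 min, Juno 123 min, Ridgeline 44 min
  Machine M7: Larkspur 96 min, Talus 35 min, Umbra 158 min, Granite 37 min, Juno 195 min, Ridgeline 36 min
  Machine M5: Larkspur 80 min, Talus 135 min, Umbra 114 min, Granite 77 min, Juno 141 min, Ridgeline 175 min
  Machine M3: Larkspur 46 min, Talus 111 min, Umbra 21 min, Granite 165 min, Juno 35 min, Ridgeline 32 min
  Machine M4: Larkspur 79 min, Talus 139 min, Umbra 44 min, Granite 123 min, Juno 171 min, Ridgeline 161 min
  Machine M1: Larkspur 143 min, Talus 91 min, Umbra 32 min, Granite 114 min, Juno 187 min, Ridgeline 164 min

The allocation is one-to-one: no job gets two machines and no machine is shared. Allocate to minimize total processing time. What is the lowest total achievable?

Min total: 302 min

Optimal: Larkspur→Machine M4 (79 min), Talus→Machine M7 (35 min), Umbra→Machine M1 (32 min), Granite→Machine M5 (77 min), Juno→Machine M3 (35 min), Ridgeline→Machine M6 (44 min) — total 79+35+32+77+35+44 = 302 min.
Row-greedy (each job in turn takes its cheapest remaining machine) gives 499 min, worse by 197.
Next-best assignment: Larkspur→Machine M6, Talus→Machine M1, Umbra→Machine M4, Granite→Machine M5, Juno→Machine M3, Ridgeline→Machine M7 = 314 min.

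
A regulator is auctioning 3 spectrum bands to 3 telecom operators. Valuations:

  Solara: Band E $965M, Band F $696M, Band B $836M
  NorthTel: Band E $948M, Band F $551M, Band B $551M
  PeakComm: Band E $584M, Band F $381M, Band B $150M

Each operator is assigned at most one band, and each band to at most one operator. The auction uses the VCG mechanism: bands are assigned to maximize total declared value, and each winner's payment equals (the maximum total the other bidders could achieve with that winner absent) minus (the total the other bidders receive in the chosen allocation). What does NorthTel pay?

NorthTel pays $203M.

Efficient allocation: Solara→Band B ($836M), NorthTel→Band E ($948M), PeakComm→Band F ($381M); total welfare W = $2165M.
NorthTel receives Band E at value $948M, so the others get W − 948 = $1217M.
Without NorthTel: best allocation of the remaining 2 bidders over all 3 bands is Solara→Band B ($836M), PeakComm→Band E ($584M), total $1420M.
VCG payment = (others' best without NorthTel) − (others' welfare with NorthTel) = 1420 − 1217 = $203M.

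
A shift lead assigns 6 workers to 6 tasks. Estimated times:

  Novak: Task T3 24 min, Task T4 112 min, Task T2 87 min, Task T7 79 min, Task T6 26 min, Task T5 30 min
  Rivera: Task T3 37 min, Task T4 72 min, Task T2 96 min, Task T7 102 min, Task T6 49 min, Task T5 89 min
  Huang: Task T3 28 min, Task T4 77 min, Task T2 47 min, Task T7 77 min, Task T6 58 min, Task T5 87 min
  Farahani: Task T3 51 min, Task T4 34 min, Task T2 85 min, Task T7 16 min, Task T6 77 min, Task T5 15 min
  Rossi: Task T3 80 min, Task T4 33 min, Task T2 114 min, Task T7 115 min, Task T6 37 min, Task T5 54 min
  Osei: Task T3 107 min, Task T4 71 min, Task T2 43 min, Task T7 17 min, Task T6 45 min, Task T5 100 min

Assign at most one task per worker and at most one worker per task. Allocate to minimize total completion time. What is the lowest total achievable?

Optimal: Novak→Task T6 (26 min), Rivera→Task T3 (37 min), Huang→Task T2 (47 min), Farahani→Task T5 (15 min), Rossi→Task T4 (33 min), Osei→Task T7 (17 min) — total 26+37+47+15+33+17 = 175 min.
Row-greedy (each worker in turn takes its cheapest remaining task) gives 185 min, worse by 10.

Minimum total: 175 min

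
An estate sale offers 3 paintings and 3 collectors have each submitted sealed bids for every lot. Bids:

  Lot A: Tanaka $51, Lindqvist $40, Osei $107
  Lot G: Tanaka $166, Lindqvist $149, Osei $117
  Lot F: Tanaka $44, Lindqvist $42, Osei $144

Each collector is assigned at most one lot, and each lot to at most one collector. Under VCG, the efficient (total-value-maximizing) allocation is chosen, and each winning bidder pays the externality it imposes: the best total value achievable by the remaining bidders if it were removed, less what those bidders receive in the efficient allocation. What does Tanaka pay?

Efficient allocation: Tanaka→Lot G ($166), Lindqvist→Lot A ($40), Osei→Lot F ($144); total welfare W = $350.
Tanaka receives Lot G at value $166, so the others get W − 166 = $184.
Without Tanaka: best allocation of the remaining 2 bidders over all 3 lots is Lindqvist→Lot G ($149), Osei→Lot F ($144), total $293.
VCG payment = (others' best without Tanaka) − (others' welfare with Tanaka) = 293 − 184 = $109.

Tanaka pays $109.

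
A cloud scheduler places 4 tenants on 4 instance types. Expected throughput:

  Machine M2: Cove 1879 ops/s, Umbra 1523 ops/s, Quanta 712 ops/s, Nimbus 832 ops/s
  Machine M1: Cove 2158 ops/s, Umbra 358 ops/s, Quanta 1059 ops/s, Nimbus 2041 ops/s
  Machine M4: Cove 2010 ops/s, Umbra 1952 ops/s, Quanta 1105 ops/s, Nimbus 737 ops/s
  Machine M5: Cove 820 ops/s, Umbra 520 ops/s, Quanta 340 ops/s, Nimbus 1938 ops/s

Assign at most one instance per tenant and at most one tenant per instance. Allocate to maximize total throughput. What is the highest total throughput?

Maximum total: 6828 ops/s

This is the linear assignment problem.
Optimal: Cove→Machine M2 (1879 ops/s), Umbra→Machine M4 (1952 ops/s), Quanta→Machine M1 (1059 ops/s), Nimbus→Machine M5 (1938 ops/s) — total 1879+1952+1059+1938 = 6828 ops/s.
Column-greedy (each instance in turn goes to its best remaining tenant) gives 6212 ops/s, worse by 616.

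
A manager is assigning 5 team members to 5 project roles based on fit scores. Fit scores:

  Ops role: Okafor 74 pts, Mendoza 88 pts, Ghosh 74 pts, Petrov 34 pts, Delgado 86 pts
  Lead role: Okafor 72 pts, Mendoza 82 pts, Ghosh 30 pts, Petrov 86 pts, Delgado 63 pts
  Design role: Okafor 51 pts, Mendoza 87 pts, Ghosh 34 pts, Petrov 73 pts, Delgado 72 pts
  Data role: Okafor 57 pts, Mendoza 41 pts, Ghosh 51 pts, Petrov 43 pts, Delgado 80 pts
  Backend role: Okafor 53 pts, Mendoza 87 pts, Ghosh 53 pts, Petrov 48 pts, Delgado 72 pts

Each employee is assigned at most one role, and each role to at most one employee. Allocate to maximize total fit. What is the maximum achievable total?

Max total: 386 pts

Optimal: Okafor→Lead role (72 pts), Mendoza→Backend role (87 pts), Ghosh→Ops role (74 pts), Petrov→Design role (73 pts), Delgado→Data role (80 pts) — total 72+87+74+73+80 = 386 pts.
Row-greedy (each employee in turn takes its best remaining role) gives 380 pts, worse by 6.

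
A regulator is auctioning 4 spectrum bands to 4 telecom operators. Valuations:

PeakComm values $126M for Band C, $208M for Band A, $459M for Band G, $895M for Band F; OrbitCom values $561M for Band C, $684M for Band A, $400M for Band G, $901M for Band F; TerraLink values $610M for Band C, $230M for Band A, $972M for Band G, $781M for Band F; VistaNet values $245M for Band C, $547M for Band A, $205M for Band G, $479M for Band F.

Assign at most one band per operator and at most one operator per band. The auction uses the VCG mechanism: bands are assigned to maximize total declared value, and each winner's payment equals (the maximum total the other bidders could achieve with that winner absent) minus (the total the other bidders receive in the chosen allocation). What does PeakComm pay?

PeakComm pays $340M.

Efficient allocation: PeakComm→Band F ($895M), OrbitCom→Band C ($561M), TerraLink→Band G ($972M), VistaNet→Band A ($547M); total welfare W = $2975M.
PeakComm receives Band F at value $895M, so the others get W − 895 = $2080M.
Without PeakComm: best allocation of the remaining 3 bidders over all 4 bands is OrbitCom→Band F ($901M), TerraLink→Band G ($972M), VistaNet→Band A ($547M), total $2420M.
VCG payment = (others' best without PeakComm) − (others' welfare with PeakComm) = 2420 − 2080 = $340M.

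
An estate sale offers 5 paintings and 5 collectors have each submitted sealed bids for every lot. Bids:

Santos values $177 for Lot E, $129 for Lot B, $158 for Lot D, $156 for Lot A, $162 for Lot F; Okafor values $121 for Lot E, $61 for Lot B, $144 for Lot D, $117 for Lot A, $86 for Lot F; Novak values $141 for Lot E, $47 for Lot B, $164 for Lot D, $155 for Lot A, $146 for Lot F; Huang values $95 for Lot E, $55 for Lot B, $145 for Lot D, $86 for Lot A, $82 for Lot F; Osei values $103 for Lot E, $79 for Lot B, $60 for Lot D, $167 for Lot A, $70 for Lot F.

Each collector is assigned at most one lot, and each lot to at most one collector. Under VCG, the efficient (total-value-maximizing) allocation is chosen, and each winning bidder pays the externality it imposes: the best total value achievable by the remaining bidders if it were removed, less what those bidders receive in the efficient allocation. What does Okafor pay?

Efficient allocation: Santos→Lot B ($129), Okafor→Lot E ($121), Novak→Lot F ($146), Huang→Lot D ($145), Osei→Lot A ($167); total welfare W = $708.
Okafor receives Lot E at value $121, so the others get W − 121 = $587.
Without Okafor: best allocation of the remaining 4 bidders over all 5 lots is Santos→Lot E ($177), Novak→Lot F ($146), Huang→Lot D ($145), Osei→Lot A ($167), total $635.
VCG payment = (others' best without Okafor) − (others' welfare with Okafor) = 635 − 587 = $48.

Okafor pays $48.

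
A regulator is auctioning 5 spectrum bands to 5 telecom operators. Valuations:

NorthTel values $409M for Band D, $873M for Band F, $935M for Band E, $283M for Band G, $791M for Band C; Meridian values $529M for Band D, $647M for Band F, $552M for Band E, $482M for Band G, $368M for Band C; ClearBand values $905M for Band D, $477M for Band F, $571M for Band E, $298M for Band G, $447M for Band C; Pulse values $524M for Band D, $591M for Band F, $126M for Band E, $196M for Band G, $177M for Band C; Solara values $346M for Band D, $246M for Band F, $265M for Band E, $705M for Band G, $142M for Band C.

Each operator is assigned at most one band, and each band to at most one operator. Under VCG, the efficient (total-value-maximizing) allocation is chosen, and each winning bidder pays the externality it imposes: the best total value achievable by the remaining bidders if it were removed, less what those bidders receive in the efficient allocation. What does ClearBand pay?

ClearBand pays $172M.

Efficient allocation: NorthTel→Band C ($791M), Meridian→Band E ($552M), ClearBand→Band D ($905M), Pulse→Band F ($591M), Solara→Band G ($705M); total welfare W = $3544M.
ClearBand receives Band D at value $905M, so the others get W − 905 = $2639M.
Without ClearBand: best allocation of the remaining 4 bidders over all 5 bands is NorthTel→Band E ($935M), Meridian→Band F ($647M), Pulse→Band D ($524M), Solara→Band G ($705M), total $2811M.
VCG payment = (others' best without ClearBand) − (others' welfare with ClearBand) = 2811 − 2639 = $172M.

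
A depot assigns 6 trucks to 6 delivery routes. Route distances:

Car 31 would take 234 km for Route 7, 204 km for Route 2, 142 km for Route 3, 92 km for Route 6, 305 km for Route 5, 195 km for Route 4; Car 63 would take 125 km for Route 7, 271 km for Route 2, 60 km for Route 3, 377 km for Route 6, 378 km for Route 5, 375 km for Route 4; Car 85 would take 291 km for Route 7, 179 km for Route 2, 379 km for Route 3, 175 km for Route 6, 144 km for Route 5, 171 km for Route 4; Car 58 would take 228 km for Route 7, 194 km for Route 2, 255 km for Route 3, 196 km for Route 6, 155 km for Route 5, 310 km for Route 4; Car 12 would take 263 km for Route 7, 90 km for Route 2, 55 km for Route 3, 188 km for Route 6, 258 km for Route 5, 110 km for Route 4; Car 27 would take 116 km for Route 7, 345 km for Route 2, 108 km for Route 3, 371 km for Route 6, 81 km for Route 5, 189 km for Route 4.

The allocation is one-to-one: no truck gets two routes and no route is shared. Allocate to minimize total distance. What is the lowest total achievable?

Min total: 684 km

This is the linear assignment problem.
Optimal: Car 31→Route 6 (92 km), Car 63→Route 3 (60 km), Car 85→Route 4 (171 km), Car 58→Route 5 (155 km), Car 12→Route 2 (90 km), Car 27→Route 7 (116 km) — total 92+60+171+155+90+116 = 684 km.
Min-entry greedy (repeatedly take the single cheapest remaining cell) gives 718 km, worse by 34.
Next-best assignment: Car 31→Route 6, Car 63→Route 3, Car 85→Route 2, Car 58→Route 5, Car 12→Route 4, Car 27→Route 7 = 712 km.
Swapping Car 58↔Car 85 (Car 58→Route 4 310 km, Car 85→Route 5 144 km) adds 128.
No other one-to-one assignment undercuts 684 km.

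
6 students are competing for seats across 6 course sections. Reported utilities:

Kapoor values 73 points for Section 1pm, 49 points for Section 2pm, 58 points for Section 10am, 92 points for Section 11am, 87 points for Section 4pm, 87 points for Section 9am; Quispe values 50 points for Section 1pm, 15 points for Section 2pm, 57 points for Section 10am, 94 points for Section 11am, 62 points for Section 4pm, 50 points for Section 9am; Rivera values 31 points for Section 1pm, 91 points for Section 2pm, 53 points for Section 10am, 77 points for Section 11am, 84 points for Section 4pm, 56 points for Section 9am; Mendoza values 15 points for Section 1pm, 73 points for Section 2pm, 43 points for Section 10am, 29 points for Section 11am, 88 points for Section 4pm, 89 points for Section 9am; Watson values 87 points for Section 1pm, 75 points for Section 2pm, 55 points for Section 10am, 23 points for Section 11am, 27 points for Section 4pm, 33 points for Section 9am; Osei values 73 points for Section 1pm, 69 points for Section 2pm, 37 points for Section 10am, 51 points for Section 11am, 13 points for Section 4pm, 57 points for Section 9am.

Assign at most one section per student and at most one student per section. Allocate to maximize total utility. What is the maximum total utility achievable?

This is the linear assignment problem.
Optimal: Kapoor→Section 4pm (87 points), Quispe→Section 11am (94 points), Rivera→Section 2pm (91 points), Mendoza→Section 9am (89 points), Watson→Section 10am (55 points), Osei→Section 1pm (73 points) — total 87+94+91+89+55+73 = 489 points.
Column-greedy (each section in turn goes to its best remaining student) gives 475 points, worse by 14.

Max total: 489 points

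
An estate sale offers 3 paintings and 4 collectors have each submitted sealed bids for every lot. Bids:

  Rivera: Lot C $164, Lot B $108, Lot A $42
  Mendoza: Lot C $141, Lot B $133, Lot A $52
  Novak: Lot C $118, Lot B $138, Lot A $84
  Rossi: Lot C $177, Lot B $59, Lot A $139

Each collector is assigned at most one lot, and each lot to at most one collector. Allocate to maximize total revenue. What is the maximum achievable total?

Optimal: Rivera→Lot C ($164), Novak→Lot B ($138), Rossi→Lot A ($139) — total 164+138+139 = $441.
Column-greedy (each lot in turn goes to its best remaining collector) gives $367, worse by 74.
Next-best assignment: Rivera→Lot C, Mendoza→Lot B, Rossi→Lot A = $436.
No other one-to-one assignment exceeds $441.

Maximum total: $441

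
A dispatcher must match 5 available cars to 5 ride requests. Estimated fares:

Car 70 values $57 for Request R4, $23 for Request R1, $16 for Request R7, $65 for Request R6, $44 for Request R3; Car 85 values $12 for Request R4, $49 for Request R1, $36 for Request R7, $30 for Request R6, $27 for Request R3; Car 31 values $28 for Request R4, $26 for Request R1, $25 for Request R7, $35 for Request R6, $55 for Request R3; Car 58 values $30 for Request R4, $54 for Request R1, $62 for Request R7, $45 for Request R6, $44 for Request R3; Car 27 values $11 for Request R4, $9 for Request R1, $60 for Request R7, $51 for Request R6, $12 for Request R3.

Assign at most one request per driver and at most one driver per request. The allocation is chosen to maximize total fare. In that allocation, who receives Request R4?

Car 70 receives Request R4.

This is a one-to-one assignment (maximum-weight bipartite matching).
Optimal: Car 70→Request R4 ($57), Car 85→Request R1 ($49), Car 31→Request R3 ($55), Car 58→Request R7 ($62), Car 27→Request R6 ($51) — total 57+49+55+62+51 = $274.
Max-entry greedy (repeatedly take the single best remaining cell) gives $242, worse by 32.
Car 70's own top request is Request R6 ($65), but forcing Car 70→Request R6 and reassigning the rest optimally gives only $259 — worse by 15.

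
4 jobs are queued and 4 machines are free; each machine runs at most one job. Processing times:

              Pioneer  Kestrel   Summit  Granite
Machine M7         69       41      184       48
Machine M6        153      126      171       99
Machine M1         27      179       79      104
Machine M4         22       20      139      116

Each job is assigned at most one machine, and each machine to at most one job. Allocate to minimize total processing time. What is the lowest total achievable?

Treat this as an assignment problem: match each job to one machine.
Optimal: Pioneer→Machine M4 (22 min), Kestrel→Machine M7 (41 min), Summit→Machine M1 (79 min), Granite→Machine M6 (99 min) — total 22+41+79+99 = 241 min.
Min-entry greedy (repeatedly take the single cheapest remaining cell) gives 266 min, worse by 25.
Next-best assignment: Pioneer→Machine M1, Kestrel→Machine M4, Summit→Machine M6, Granite→Machine M7 = 266 min.

Min total: 241 min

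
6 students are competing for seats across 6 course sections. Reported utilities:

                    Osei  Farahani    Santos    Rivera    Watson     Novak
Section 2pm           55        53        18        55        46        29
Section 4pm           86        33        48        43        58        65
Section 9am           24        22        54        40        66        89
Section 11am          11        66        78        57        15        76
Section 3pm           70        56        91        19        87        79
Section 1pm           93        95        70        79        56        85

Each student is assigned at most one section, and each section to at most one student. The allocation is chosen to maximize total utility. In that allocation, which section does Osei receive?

Optimal: Osei→Section 4pm (86 points), Farahani→Section 1pm (95 points), Santos→Section 11am (78 points), Rivera→Section 2pm (55 points), Watson→Section 3pm (87 points), Novak→Section 9am (89 points) — total 86+95+78+55+87+89 = 490 points.
Column-greedy (each section in turn goes to its best remaining student) gives 399 points, worse by 91.
Next-best assignment: Osei→Section 4pm, Farahani→Section 2pm, Santos→Section 11am, Rivera→Section 1pm, Watson→Section 3pm, Novak→Section 9am = 472 points.
Checked against all permutations: 490 points is optimal.
Osei's own top section is Section 1pm (93 points), but forcing Osei→Section 1pm and reassigning the rest optimally gives only 452 points — worse by 38.

Osei receives Section 4pm.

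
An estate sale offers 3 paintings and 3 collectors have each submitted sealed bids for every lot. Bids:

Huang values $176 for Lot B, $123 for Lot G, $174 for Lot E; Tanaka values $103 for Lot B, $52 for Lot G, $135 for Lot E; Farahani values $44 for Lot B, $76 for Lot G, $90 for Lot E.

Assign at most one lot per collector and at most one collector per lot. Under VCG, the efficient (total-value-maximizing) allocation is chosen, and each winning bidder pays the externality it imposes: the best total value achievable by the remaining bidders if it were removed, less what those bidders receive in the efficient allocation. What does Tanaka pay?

Efficient allocation: Huang→Lot B ($176), Tanaka→Lot E ($135), Farahani→Lot G ($76); total welfare W = $387.
Tanaka receives Lot E at value $135, so the others get W − 135 = $252.
Without Tanaka: best allocation of the remaining 2 bidders over all 3 lots is Huang→Lot B ($176), Farahani→Lot E ($90), total $266.
VCG payment = (others' best without Tanaka) − (others' welfare with Tanaka) = 266 − 252 = $14.

Tanaka pays $14.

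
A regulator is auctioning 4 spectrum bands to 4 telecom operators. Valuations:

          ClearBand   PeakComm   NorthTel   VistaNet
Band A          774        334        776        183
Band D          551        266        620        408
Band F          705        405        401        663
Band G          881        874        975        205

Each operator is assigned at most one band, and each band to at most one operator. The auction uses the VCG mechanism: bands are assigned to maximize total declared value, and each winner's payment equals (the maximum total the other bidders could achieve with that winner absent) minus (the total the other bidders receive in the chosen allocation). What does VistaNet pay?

Efficient allocation: ClearBand→Band A ($774M), PeakComm→Band G ($874M), NorthTel→Band D ($620M), VistaNet→Band F ($663M); total welfare W = $2931M.
VistaNet receives Band F at value $663M, so the others get W − 663 = $2268M.
Without VistaNet: best allocation of the remaining 3 bidders over all 4 bands is ClearBand→Band F ($705M), PeakComm→Band G ($874M), NorthTel→Band A ($776M), total $2355M.
VCG payment = (others' best without VistaNet) − (others' welfare with VistaNet) = 2355 − 2268 = $87M.

VistaNet pays $87M.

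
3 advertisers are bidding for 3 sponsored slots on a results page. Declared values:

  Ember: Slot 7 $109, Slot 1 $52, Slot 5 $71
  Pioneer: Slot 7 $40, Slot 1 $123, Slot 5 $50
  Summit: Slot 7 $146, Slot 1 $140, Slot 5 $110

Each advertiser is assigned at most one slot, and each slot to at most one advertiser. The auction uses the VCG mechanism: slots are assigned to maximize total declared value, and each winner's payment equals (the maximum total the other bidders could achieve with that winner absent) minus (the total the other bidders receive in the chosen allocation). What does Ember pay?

Ember pays $36.

Efficient allocation: Ember→Slot 7 ($109), Pioneer→Slot 1 ($123), Summit→Slot 5 ($110); total welfare W = $342.
Ember receives Slot 7 at value $109, so the others get W − 109 = $233.
Without Ember: best allocation of the remaining 2 bidders over all 3 slots is Pioneer→Slot 1 ($123), Summit→Slot 7 ($146), total $269.
VCG payment = (others' best without Ember) − (others' welfare with Ember) = 269 − 233 = $36.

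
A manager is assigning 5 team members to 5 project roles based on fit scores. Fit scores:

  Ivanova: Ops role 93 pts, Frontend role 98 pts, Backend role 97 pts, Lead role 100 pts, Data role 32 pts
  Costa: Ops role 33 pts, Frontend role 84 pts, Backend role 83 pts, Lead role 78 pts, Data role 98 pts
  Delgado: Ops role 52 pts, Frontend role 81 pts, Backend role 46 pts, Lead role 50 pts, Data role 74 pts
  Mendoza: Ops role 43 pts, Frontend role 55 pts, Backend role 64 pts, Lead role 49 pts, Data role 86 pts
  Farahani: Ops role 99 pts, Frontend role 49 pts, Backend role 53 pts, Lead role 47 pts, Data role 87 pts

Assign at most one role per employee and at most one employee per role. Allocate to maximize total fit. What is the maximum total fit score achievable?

Optimal: Ivanova→Lead role (100 pts), Costa→Backend role (83 pts), Delgado→Frontend role (81 pts), Mendoza→Data role (86 pts), Farahani→Ops role (99 pts) — total 100+83+81+86+99 = 449 pts.
Column-greedy (each role in turn goes to its best remaining employee) gives 416 pts, worse by 33.
Next-best assignment: Ivanova→Lead role, Costa→Data role, Delgado→Frontend role, Mendoza→Backend role, Farahani→Ops role = 442 pts.

Max total: 449 pts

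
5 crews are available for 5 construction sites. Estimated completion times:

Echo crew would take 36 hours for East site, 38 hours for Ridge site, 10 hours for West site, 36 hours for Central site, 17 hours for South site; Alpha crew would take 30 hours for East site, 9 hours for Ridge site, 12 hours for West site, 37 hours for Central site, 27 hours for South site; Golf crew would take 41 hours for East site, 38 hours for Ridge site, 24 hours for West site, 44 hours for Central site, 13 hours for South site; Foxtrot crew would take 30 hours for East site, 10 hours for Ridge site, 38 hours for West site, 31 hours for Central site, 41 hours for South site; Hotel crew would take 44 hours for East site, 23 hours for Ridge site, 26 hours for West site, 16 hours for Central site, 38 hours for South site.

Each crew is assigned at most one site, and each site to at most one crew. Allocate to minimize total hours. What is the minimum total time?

Optimal: Echo crew→West site (10 hours), Alpha crew→Ridge site (9 hours), Golf crew→South site (13 hours), Foxtrot crew→East site (30 hours), Hotel crew→Central site (16 hours) — total 10+9+13+30+16 = 78 hours.
Column-greedy (each site in turn goes to its cheapest remaining crew) gives 79 hours, worse by 1.
Next-best assignment: Echo crew→West site, Alpha crew→East site, Golf crew→South site, Foxtrot crew→Ridge site, Hotel crew→Central site = 79 hours.
Swapping Foxtrot crew↔Echo crew (Foxtrot crew→West site 38 hours, Echo crew→East site 36 hours) adds 34.
No other one-to-one assignment undercuts 78 hours.

Minimum total: 78 hours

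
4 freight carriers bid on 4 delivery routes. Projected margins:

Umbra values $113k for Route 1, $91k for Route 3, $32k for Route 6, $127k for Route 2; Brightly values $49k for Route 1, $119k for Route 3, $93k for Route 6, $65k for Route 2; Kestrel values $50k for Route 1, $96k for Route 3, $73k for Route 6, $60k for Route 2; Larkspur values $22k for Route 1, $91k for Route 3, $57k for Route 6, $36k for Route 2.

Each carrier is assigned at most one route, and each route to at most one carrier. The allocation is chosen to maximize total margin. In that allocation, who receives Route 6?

Treat this as an assignment problem: match each carrier to one route.
Optimal: Umbra→Route 2 ($127k), Brightly→Route 6 ($93k), Kestrel→Route 1 ($50k), Larkspur→Route 3 ($91k) — total 127+93+50+91 = $361k.
Column-greedy (each route in turn goes to its best remaining carrier) gives $341k, worse by 20.
Next-best assignment: Umbra→Route 1, Brightly→Route 6, Kestrel→Route 2, Larkspur→Route 3 = $357k.
No other one-to-one assignment exceeds $361k.
Brightly's own top route is Route 3 ($119k), but forcing Brightly→Route 3 and reassigning the rest optimally gives only $353k — worse by 8.

Brightly receives Route 6.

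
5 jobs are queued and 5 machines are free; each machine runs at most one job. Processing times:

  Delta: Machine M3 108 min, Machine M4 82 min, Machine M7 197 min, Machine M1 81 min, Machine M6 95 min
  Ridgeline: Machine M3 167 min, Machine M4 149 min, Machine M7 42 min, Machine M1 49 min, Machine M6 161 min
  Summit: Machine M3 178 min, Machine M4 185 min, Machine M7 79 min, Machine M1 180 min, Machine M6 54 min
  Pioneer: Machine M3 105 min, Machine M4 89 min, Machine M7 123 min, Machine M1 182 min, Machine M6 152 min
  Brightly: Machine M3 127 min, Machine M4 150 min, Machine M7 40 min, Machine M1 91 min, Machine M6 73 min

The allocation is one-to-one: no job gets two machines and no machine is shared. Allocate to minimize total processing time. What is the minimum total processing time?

Min total: 330 min

Optimal: Delta→Machine M4 (82 min), Ridgeline→Machine M1 (49 min), Summit→Machine M6 (54 min), Pioneer→Machine M3 (105 min), Brightly→Machine M7 (40 min) — total 82+49+54+105+40 = 330 min.
Row-greedy (each job in turn takes its cheapest remaining machine) gives 393 min, worse by 63.
Next-best assignment: Delta→Machine M3, Ridgeline→Machine M1, Summit→Machine M6, Pioneer→Machine M4, Brightly→Machine M7 = 340 min.
Checked against all permutations: 330 min is optimal.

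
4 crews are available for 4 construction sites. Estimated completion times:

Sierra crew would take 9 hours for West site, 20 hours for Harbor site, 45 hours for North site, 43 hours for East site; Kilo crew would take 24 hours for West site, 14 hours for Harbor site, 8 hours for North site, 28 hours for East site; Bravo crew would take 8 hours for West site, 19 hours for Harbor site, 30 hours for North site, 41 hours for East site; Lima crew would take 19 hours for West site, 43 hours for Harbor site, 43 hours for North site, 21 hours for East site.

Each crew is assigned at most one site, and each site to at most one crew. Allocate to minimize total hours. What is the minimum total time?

Optimal: Sierra crew→West site (9 hours), Kilo crew→North site (8 hours), Bravo crew→Harbor site (19 hours), Lima crew→East site (21 hours) — total 9+8+19+21 = 57 hours.
Column-greedy (each site in turn goes to its cheapest remaining crew) gives 108 hours, worse by 51.

Minimum total: 57 hours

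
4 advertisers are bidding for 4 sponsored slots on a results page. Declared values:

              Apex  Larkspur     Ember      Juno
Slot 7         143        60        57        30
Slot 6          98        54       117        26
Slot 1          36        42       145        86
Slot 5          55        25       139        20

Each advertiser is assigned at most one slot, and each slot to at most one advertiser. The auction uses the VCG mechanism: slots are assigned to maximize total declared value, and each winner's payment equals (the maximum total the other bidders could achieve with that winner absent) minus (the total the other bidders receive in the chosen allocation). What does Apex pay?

Apex pays $6.

Efficient allocation: Apex→Slot 7 ($143), Larkspur→Slot 6 ($54), Ember→Slot 5 ($139), Juno→Slot 1 ($86); total welfare W = $422.
Apex receives Slot 7 at value $143, so the others get W − 143 = $279.
Without Apex: best allocation of the remaining 3 bidders over all 4 slots is Larkspur→Slot 7 ($60), Ember→Slot 5 ($139), Juno→Slot 1 ($86), total $285.
VCG payment = (others' best without Apex) − (others' welfare with Apex) = 285 − 279 = $6.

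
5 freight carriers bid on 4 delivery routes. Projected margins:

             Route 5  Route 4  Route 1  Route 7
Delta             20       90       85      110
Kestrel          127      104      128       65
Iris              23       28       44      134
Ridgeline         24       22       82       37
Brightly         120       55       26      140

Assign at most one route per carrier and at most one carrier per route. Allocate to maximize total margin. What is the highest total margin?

This is the linear assignment problem.
Optimal: Brightly→Route 5 ($120k), Delta→Route 4 ($90k), Kestrel→Route 1 ($128k), Iris→Route 7 ($134k) — total 120+90+128+134 = $472k.
Row-greedy (each carrier in turn takes its best remaining route) gives $290k, worse by 182.

Max total: $472k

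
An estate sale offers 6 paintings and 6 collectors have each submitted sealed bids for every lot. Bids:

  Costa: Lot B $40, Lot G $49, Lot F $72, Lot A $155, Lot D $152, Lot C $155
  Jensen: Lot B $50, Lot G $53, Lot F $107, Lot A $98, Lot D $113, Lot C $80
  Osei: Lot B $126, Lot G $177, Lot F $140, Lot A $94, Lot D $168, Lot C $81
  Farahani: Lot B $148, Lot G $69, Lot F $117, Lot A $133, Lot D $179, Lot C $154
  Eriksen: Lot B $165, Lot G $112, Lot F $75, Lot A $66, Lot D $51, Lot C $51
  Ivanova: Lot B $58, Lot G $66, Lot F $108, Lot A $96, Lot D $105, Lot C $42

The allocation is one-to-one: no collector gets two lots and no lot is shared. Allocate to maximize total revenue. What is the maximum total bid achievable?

Maximum total: $882

Optimal: Costa→Lot C ($155), Jensen→Lot A ($98), Osei→Lot G ($177), Farahani→Lot D ($179), Eriksen→Lot B ($165), Ivanova→Lot F ($108) — total 155+98+177+179+165+108 = $882.
Max-entry greedy (repeatedly take the single best remaining cell) gives $864, worse by 18.
Checked against all permutations: $882 is optimal.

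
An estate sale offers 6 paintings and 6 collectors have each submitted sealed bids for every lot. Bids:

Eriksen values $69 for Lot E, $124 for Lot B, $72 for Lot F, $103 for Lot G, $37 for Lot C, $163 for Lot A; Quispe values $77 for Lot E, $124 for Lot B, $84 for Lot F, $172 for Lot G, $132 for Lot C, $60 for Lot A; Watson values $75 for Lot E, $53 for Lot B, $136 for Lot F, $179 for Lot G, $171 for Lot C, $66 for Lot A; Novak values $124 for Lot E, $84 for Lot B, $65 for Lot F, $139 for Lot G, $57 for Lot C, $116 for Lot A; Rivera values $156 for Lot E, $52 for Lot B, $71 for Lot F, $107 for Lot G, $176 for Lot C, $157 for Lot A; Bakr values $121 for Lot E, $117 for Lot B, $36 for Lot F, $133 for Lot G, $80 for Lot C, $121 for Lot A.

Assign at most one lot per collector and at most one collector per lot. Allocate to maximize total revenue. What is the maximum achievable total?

Optimal: Eriksen→Lot A ($163), Quispe→Lot G ($172), Watson→Lot F ($136), Novak→Lot E ($124), Rivera→Lot C ($176), Bakr→Lot B ($117) — total 163+172+136+124+176+117 = $888.
Column-greedy (each lot in turn goes to its best remaining collector) gives $784, worse by 104.
Next-best assignment: Eriksen→Lot A, Quispe→Lot B, Watson→Lot F, Novak→Lot G, Rivera→Lot C, Bakr→Lot E = $859.
Swapping Novak↔Quispe (Novak→Lot G $139, Quispe→Lot E $77) loses 80.

Max total: $888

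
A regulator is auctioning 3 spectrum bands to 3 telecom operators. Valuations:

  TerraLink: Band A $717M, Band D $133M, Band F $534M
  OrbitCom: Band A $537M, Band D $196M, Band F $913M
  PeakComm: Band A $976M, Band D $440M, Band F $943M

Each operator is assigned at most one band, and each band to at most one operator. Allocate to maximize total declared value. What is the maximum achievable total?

Max total: $2070M

Optimal: TerraLink→Band A ($717M), OrbitCom→Band F ($913M), PeakComm→Band D ($440M) — total 717+913+440 = $2070M.
Max-entry greedy (repeatedly take the single best remaining cell) gives $2022M, worse by 48.
Next-best assignment: TerraLink→Band D, OrbitCom→Band F, PeakComm→Band A = $2022M.
Swapping PeakComm↔TerraLink (PeakComm→Band A $976M, TerraLink→Band D $133M) loses 48.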